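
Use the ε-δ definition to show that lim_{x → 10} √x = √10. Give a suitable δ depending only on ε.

Fix ε > 0. We want δ > 0 such that 0 < |x − 10| < δ implies |√x − √10| < ε.
Rationalise: √x − √10 = (x − 10)/(√x + √10), so |√x − √10| = |x − 10|/(√x + √10).
Restrict δ ≤ 10 so that |x − 10| < 10 forces x > 0, and then √x + √10 > √10.
Hence |√x − √10| < |x − 10|/√10, which is < ε once |x − 10| < √10·ε.
Take δ = min(10, √10·ε). If 0 < |x − 10| < δ then x > 0 and |√x − √10| < |x − 10|/√10 < ε.

δ = min(10, √10·ε)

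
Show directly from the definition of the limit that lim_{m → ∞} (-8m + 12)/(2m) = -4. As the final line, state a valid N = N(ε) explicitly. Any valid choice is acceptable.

N = 6/ε

Let ε > 0. For m ≥ 1, |(-8m + 12)/(2m) + 4| = |24|/(2(2m)) = 24/(2(2m)).
Since 2m ≥ 2m for m ≥ 1, this is ≤ 24/(2·2m) = 6/m.
So |(-8m + 12)/(2m) + 4| < ε whenever m > 6/ε.
Take N = 6/ε. If m > N then |(-8m + 12)/(2m) + 4| ≤ 6/m < ε.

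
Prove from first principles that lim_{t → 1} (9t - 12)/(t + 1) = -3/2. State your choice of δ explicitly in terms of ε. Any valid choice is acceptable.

Fix ε > 0. We want δ > 0 with 0 < |t − 1| < δ ⇒ |(9t - 12)/(t + 1) + 3/2| < ε.
Combining over a common denominator, (9t - 12)/(t + 1) + 3/2 = [(9t - 12)·2 − (-3)·(t + 1)] / [2·(t + 1)] = 21(t − 1) / (2(t + 1)).
So |(9t - 12)/(t + 1) + 3/2| = 21|t − 1| / (2·|t + 1|).
Restrict δ ≤ 1. Then |t − 1| < 1 gives |t + 1| = |(t − 1) + 2| ≥ 2 − 1 = 1.
Hence |(9t - 12)/(t + 1) + 3/2| < 21|t − 1|/(2·1) = (21/2)|t − 1|, which is < ε once |t − 1| < (2/21)ε.
Take δ = min(1, (2/21)ε). Then 0 < |t − 1| < δ forces both bounds, so |(9t - 12)/(t + 1) + 3/2| < ε.

δ = min(1, (2/21)ε)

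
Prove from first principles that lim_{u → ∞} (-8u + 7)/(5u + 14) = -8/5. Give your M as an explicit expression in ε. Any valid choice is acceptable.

Let ε > 0 be given. We seek M > 0 such that u > M implies |(-8u + 7)/(5u + 14) + 8/5| < ε.
(-8u + 7)/(5u + 14) + 8/5 = (5(-8u + 7) − (-8)(5u + 14)) / (5(5u + 14)) = 147/(5(5u + 14)).
For u > 0 we have 5u + 14 > 5u, so |(-8u + 7)/(5u + 14) + 8/5| = 147/(5(5u + 14)) < 147/(5·5u) = (147/25)/u.
Thus |(-8u + 7)/(5u + 14) + 8/5| < ε whenever u > (147/25)/ε.
Take M = (147/25)/ε. If u > M then |(-8u + 7)/(5u + 14) + 8/5| < (147/25)/u < ε.

M = (147/25)/ε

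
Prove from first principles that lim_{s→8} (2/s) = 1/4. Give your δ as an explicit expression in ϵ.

δ = min(4, 16ϵ)

Suppose ϵ > 0. We seek δ > 0 such that 0 < |s − 8| < δ implies |2/s − (1/4)| < ϵ.
|2/s − (1/4)| = 2·|8 − s|/(8·|s|) = 2|s − 8|/(8|s|).
Require δ ≤ 4 so that |s| > 8 − 4 = 4, hence 8|s| > 32.
Then |2/s − (1/4)| < 2|s − 8|/32, which is < ϵ when |s − 8| < 16ϵ.
Take δ = min(4, 16ϵ). Then 0 < |s − 8| < δ gives both |s − 8| < 4 and |s − 8| < 16ϵ, so |2/s − (1/4)| < ϵ.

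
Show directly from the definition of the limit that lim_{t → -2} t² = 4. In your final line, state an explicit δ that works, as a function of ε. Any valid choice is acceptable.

Let ε > 0 be given. We seek δ > 0 with 0 < |t + 2| < δ ⇒ |t² − 4| < ε.
Factor: t² − 4 = (t + 2)(t - 2), so |t² − 4| = |t + 2|·|t - 2|.
Impose δ ≤ 1 so that |t| < 3; then |t - 2| ≤ 5.
Hence |t² − 4| ≤ 5|t + 2|, which is < ε once |t + 2| < ε/5.
Take δ = min(1, ε/5). If 0 < |t + 2| < δ then both bounds hold and |t² − 4| ≤ 5|t + 2| < 5·(ε/5) = ε.

δ = min(1, ε/5)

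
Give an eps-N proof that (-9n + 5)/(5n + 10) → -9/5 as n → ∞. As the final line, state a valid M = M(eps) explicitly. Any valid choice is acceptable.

M = (23/5)/eps

Suppose eps > 0. For n ≥ 1, |(-9n + 5)/(5n + 10) + 9/5| = |115|/(5(5n + 10)) = 115/(5(5n + 10)).
Since 5n + 10 ≥ 5n for n ≥ 1, this is ≤ 115/(5·5n) = (23/5)/n.
So |(-9n + 5)/(5n + 10) + 9/5| < eps whenever n > (23/5)/eps.
Take M = (23/5)/eps. If n > M then |(-9n + 5)/(5n + 10) + 9/5| ≤ (23/5)/n < eps.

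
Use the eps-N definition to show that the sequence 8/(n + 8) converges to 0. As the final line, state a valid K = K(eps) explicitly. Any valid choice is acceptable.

K = 8/eps

Fix eps > 0. For n ≥ 1, |8/(n + 8) − 0| = 8/(n + 8) ≤ 8/n.
We need 8/n < eps, i.e. n > 8/eps.
Take K = 8/eps. If n > K then |8/(n + 8)| ≤ 8/n < eps.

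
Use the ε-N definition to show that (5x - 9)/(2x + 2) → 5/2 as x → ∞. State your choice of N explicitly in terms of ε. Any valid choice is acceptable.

N = 7/ε

Suppose ε > 0. We seek N > 0 such that x > N implies |(5x - 9)/(2x + 2) − (5/2)| < ε.
(5x - 9)/(2x + 2) − (5/2) = (2(5x - 9) − 5(2x + 2)) / (2(2x + 2)) = -28/(2(2x + 2)).
For x > 0 we have 2x + 2 > 2x, so |(5x - 9)/(2x + 2) − (5/2)| = 28/(2(2x + 2)) < 28/(2·2x) = 7/x.
Thus |(5x - 9)/(2x + 2) − (5/2)| < ε whenever x > 7/ε.
Take N = 7/ε. If x > N then |(5x - 9)/(2x + 2) − (5/2)| < 7/x < ε.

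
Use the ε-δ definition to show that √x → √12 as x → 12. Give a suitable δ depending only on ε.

δ = min(12, √12·ε)

Let ε > 0. We want δ > 0 such that 0 < |x − 12| < δ implies |√x − √12| < ε.
Rationalise: √x − √12 = (x − 12)/(√x + √12), so |√x − √12| = |x − 12|/(√x + √12).
Restrict δ ≤ 12 so that |x − 12| < 12 forces x > 0, and then √x + √12 > √12.
Hence |√x − √12| < |x − 12|/√12, which is < ε once |x − 12| < √12·ε.
Take δ = min(12, √12·ε). If 0 < |x − 12| < δ then x > 0 and |√x − √12| < |x − 12|/√12 < ε.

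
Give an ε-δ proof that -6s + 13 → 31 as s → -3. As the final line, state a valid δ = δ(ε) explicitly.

Fix ε > 0. We need δ > 0 so that 0 < |s + 3| < δ implies |(-6s + 13) − 31| < ε.
Since (-6s + 13) − 31 = -6(s + 3), we have |(-6s + 13) − 31| = 6|s + 3|.
Thus it suffices that |s + 3| < ε/6.
Take δ = ε/6. If 0 < |s + 3| < δ then |(-6s + 13) − 31| = 6|s + 3| < 6·(ε/6) = ε.

δ = ε/6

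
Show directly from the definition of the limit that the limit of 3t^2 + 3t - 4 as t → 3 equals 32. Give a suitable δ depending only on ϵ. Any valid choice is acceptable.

δ = min(1, ϵ/24)

Suppose ϵ > 0. We want δ > 0 such that 0 < |t − 3| < δ implies |(3t^2 + 3t - 4) − 32| < ϵ.
(3t^2 + 3t - 4) − 32 = 3t^2 + 3t - 36 = (t − 3)(3t + 12).
So |(3t^2 + 3t - 4) − 32| = |t − 3|·|3t + 12|.
Assume first that |t − 3| < 1, so |t| < 4. Then |3t + 12| ≤ 3·4 + 12 = 24.
Hence |(3t^2 + 3t - 4) − 32| ≤ 24|t − 3| < ϵ provided |t − 3| < ϵ/24.
Choosing δ = min(1, ϵ/24) ensures both conditions, hence |(3t^2 + 3t - 4) − 32| < ϵ.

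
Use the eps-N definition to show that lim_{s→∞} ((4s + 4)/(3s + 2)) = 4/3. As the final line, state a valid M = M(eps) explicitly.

Suppose eps > 0. We seek M > 0 such that s > M implies |(4s + 4)/(3s + 2) − (4/3)| < eps.
(4s + 4)/(3s + 2) − (4/3) = (3(4s + 4) − 4(3s + 2)) / (3(3s + 2)) = 4/(3(3s + 2)).
For s > 0 we have 3s + 2 > 3s, so |(4s + 4)/(3s + 2) − (4/3)| = 4/(3(3s + 2)) < 4/(3·3s) = (4/9)/s.
Thus |(4s + 4)/(3s + 2) − (4/3)| < eps whenever s > (4/9)/eps.
Take M = (4/9)/eps. If s > M then |(4s + 4)/(3s + 2) − (4/3)| < (4/9)/s < eps.

M = (4/9)/eps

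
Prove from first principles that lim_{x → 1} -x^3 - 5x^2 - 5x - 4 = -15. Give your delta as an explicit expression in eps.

Let eps > 0 be given. We want delta > 0 such that 0 < |x − 1| < delta implies |(-x^3 - 5x^2 - 5x - 4) + 15| < eps.
(-x^3 - 5x^2 - 5x - 4) + 15 = -x^3 - 5x^2 - 5x + 11 = (x − 1)(-x^2 - 6x - 11).
So |(-x^3 - 5x^2 - 5x - 4) + 15| = |x − 1|·|-x^2 - 6x - 11|.
Require delta ≤ 1. Then |x − 1| < 1 gives |x| < 2, and by the triangle inequality |-x^2 - 6x - 11| ≤ 2^2 + 6·2 + 11 = 27.
Hence |(-x^3 - 5x^2 - 5x - 4) + 15| ≤ 27|x − 1| < eps provided |x − 1| < eps/27.
Take delta = min(1, eps/27). Then 0 < |x − 1| < delta gives both |x − 1| < 1 and |x − 1| < eps/27, so |(-x^3 - 5x^2 - 5x - 4) + 15| < eps.

delta = min(1, eps/27)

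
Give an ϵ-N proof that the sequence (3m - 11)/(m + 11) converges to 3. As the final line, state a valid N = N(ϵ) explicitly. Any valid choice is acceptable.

Suppose ϵ > 0. For m ≥ 1, |(3m - 11)/(m + 11) − 3| = |-44|/((m + 11)) = 44/((m + 11)).
Since m + 11 ≥ m for m ≥ 1, this is ≤ 44/(m) = 44/m.
So |(3m - 11)/(m + 11) − 3| < ϵ whenever m > 44/ϵ.
Take N = 44/ϵ. If m > N then |(3m - 11)/(m + 11) − 3| ≤ 44/m < ϵ.

N = 44/ϵ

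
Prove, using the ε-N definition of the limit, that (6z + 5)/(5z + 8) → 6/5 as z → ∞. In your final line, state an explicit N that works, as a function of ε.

Suppose ε > 0. We seek N > 0 such that z > N implies |(6z + 5)/(5z + 8) − (6/5)| < ε.
(6z + 5)/(5z + 8) − (6/5) = (5(6z + 5) − 6(5z + 8)) / (5(5z + 8)) = -23/(5(5z + 8)).
For z > 0 we have 5z + 8 > 5z, so |(6z + 5)/(5z + 8) − (6/5)| = 23/(5(5z + 8)) < 23/(5·5z) = (23/25)/z.
Thus |(6z + 5)/(5z + 8) − (6/5)| < ε whenever z > (23/25)/ε.
Take N = (23/25)/ε. If z > N then |(6z + 5)/(5z + 8) − (6/5)| < (23/25)/z < ε.

N = (23/25)/ε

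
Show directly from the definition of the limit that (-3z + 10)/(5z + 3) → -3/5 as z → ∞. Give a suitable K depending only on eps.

K = (59/25)/eps

Let eps > 0 be given. We seek K > 0 such that z > K implies |(-3z + 10)/(5z + 3) + 3/5| < eps.
(-3z + 10)/(5z + 3) + 3/5 = (5(-3z + 10) − (-3)(5z + 3)) / (5(5z + 3)) = 59/(5(5z + 3)).
For z > 0 we have 5z + 3 > 5z, so |(-3z + 10)/(5z + 3) + 3/5| = 59/(5(5z + 3)) < 59/(5·5z) = (59/25)/z.
Thus |(-3z + 10)/(5z + 3) + 3/5| < eps whenever z > (59/25)/eps.
Take K = (59/25)/eps. If z > K then |(-3z + 10)/(5z + 3) + 3/5| < (59/25)/z < eps.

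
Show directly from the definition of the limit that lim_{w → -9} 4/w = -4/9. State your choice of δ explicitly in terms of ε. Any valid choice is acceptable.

Fix ε > 0. We seek δ > 0 such that 0 < |w + 9| < δ implies |4/w + 4/9| < ε.
|4/w + 4/9| = 4·|-9 − w|/(9·|w|) = 4|w + 9|/(9|w|).
Restrict δ ≤ 9/2. Then |w + 9| < 9/2 gives |w| > 9/2, so 9|w| > 81/2.
Then |4/w + 4/9| < 4|w + 9|/(81/2), which is < ε when |w + 9| < (81/8)ε.
Take δ = min(9/2, (81/8)ε). Then 0 < |w + 9| < δ gives both |w + 9| < 9/2 and |w + 9| < (81/8)ε, so |4/w + 4/9| < ε.

δ = min(9/2, (81/8)ε)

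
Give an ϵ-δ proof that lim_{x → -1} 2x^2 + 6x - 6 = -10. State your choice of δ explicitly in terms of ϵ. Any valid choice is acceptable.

δ = min(1, ϵ/8)

Suppose ϵ > 0. We want δ > 0 such that 0 < |x + 1| < δ implies |(2x^2 + 6x - 6) + 10| < ϵ.
(2x^2 + 6x - 6) + 10 = 2x^2 + 6x + 4 = (x + 1)(2x + 4).
So |(2x^2 + 6x - 6) + 10| = |x + 1|·|2x + 4|.
Require δ ≤ 1. Then |x + 1| < 1 gives |x| < 2, and by the triangle inequality |2x + 4| ≤ 2·2 + 4 = 8.
Hence |(2x^2 + 6x - 6) + 10| ≤ 8|x + 1| < ϵ provided |x + 1| < ϵ/8.
Take δ = min(1, ϵ/8). Then 0 < |x + 1| < δ gives both |x + 1| < 1 and |x + 1| < ϵ/8, so |(2x^2 + 6x - 6) + 10| < ϵ.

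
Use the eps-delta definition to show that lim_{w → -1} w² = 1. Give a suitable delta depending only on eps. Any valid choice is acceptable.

delta = min(1, eps/3)

Fix eps > 0. We seek delta > 0 with 0 < |w + 1| < delta ⇒ |w² − 1| < eps.
Factor: w² − 1 = (w + 1)(w - 1), so |w² − 1| = |w + 1|·|w - 1|.
Impose delta ≤ 1 so that |w| < 2; then |w - 1| ≤ 3.
Hence |w² − 1| ≤ 3|w + 1|, which is < eps once |w + 1| < eps/3.
Take delta = min(1, eps/3). If 0 < |w + 1| < delta then both bounds hold and |w² − 1| ≤ 3|w + 1| < 3·(eps/3) = eps.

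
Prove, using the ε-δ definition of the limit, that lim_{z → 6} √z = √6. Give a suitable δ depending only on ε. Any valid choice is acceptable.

δ = min(6, √6·ε)

Let ε > 0 be given. We want δ > 0 such that 0 < |z − 6| < δ implies |√z − √6| < ε.
Rationalise: √z − √6 = (z − 6)/(√z + √6), so |√z − √6| = |z − 6|/(√z + √6).
Restrict δ ≤ 6 so that |z − 6| < 6 forces z > 0, and then √z + √6 > √6.
Hence |√z − √6| < |z − 6|/√6, which is < ε once |z − 6| < √6·ε.
Take δ = min(6, √6·ε). If 0 < |z − 6| < δ then z > 0 and |√z − √6| < |z − 6|/√6 < ε.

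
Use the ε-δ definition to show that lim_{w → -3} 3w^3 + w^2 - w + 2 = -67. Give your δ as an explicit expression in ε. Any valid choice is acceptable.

Suppose ε > 0. We want δ > 0 such that 0 < |w + 3| < δ implies |(3w^3 + w^2 - w + 2) + 67| < ε.
(3w^3 + w^2 - w + 2) + 67 = 3w^3 + w^2 - w + 69 = (w + 3)(3w^2 - 8w + 23).
So |(3w^3 + w^2 - w + 2) + 67| = |w + 3|·|3w^2 - 8w + 23|.
Assume first that |w + 3| < 1, so |w| < 4. Then |3w^2 - 8w + 23| ≤ 3·4^2 + 8·4 + 23 = 103.
Hence |(3w^3 + w^2 - w + 2) + 67| ≤ 103|w + 3| < ε provided |w + 3| < ε/103.
Choosing δ = min(1, ε/103) ensures both conditions, hence |(3w^3 + w^2 - w + 2) + 67| < ε.

δ = min(1, ε/103)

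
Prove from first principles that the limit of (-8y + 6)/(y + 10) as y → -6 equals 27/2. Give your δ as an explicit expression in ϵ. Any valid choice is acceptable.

δ = min(2, (4/43)ϵ)

Let ϵ > 0 be given. We want δ > 0 with 0 < |y + 6| < δ ⇒ |(-8y + 6)/(y + 10) − (27/2)| < ϵ.
Combining over a common denominator, (-8y + 6)/(y + 10) − (27/2) = [(-8y + 6)·4 − 54·(y + 10)] / [4·(y + 10)] = -86(y + 6) / (4(y + 10)).
So |(-8y + 6)/(y + 10) − (27/2)| = 86|y + 6| / (4·|y + 10|).
Require δ ≤ 2, so |y + 10| ≥ |4| − |y + 6| > 4 − 2 = 2.
Hence |(-8y + 6)/(y + 10) − (27/2)| < 86|y + 6|/(4·2) = (43/4)|y + 6|, which is < ϵ once |y + 6| < (4/43)ϵ.
Take δ = min(2, (4/43)ϵ). Then 0 < |y + 6| < δ forces both bounds, so |(-8y + 6)/(y + 10) − (27/2)| < ϵ.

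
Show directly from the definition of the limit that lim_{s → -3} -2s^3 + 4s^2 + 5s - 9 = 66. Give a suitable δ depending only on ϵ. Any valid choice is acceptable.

Fix ϵ > 0. We want δ > 0 such that 0 < |s + 3| < δ implies |(-2s^3 + 4s^2 + 5s - 9) − 66| < ϵ.
(-2s^3 + 4s^2 + 5s - 9) − 66 = -2s^3 + 4s^2 + 5s - 75 = (s + 3)(-2s^2 + 10s - 25).
So |(-2s^3 + 4s^2 + 5s - 9) − 66| = |s + 3|·|-2s^2 + 10s - 25|.
Require δ ≤ 2. Then |s + 3| < 2 gives |s| < 5, and by the triangle inequality |-2s^2 + 10s - 25| ≤ 2·5^2 + 10·5 + 25 = 125.
Hence |(-2s^3 + 4s^2 + 5s - 9) − 66| ≤ 125|s + 3| < ϵ provided |s + 3| < ϵ/125.
Take δ = min(2, ϵ/125). Then 0 < |s + 3| < δ gives both |s + 3| < 2 and |s + 3| < ϵ/125, so |(-2s^3 + 4s^2 + 5s - 9) − 66| < ϵ.

δ = min(2, ϵ/125)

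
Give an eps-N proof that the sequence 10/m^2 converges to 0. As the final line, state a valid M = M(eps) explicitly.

M = (10/eps)^{1/2}

Let eps > 0. For m ≥ 1, |10/m^2 − 0| = 10/m^2.
10/m^2 < eps ⇔ m^2 > 10/eps ⇔ m > (10/eps)^{1/2}.
Take M = (10/eps)^{1/2}. Then m > M implies 10/m^2 < eps.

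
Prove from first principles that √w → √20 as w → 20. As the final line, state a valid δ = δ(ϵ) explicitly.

δ = min(20, √20·ϵ)

Suppose ϵ > 0. We want δ > 0 such that 0 < |w − 20| < δ implies |√w − √20| < ϵ.
Rationalise: √w − √20 = (w − 20)/(√w + √20), so |√w − √20| = |w − 20|/(√w + √20).
Restrict δ ≤ 20 so that |w − 20| < 20 forces w > 0, and then √w + √20 > √20.
Hence |√w − √20| < |w − 20|/√20, which is < ϵ once |w − 20| < √20·ϵ.
Take δ = min(20, √20·ϵ). If 0 < |w − 20| < δ then w > 0 and |√w − √20| < |w − 20|/√20 < ϵ.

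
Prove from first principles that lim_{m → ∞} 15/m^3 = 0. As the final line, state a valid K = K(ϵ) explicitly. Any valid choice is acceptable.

K = (15/ϵ)^{1/3}

Let ϵ > 0. For m ≥ 1, |15/m^3 − 0| = 15/m^3.
15/m^3 < ϵ ⇔ m^3 > 15/ϵ ⇔ m > (15/ϵ)^{1/3}.
Take K = (15/ϵ)^{1/3}. Then m > K implies 15/m^3 < ϵ.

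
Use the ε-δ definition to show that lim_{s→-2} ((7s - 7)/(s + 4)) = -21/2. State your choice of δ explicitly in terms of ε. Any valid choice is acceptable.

Fix ε > 0. We want δ > 0 with 0 < |s + 2| < δ ⇒ |(7s - 7)/(s + 4) + 21/2| < ε.
Combining over a common denominator, (7s - 7)/(s + 4) + 21/2 = [(7s - 7)·2 − (-21)·(s + 4)] / [2·(s + 4)] = 35(s + 2) / (2(s + 4)).
So |(7s - 7)/(s + 4) + 21/2| = 35|s + 2| / (2·|s + 4|).
Require δ ≤ 1, so |s + 4| ≥ |2| − |s + 2| > 2 − 1 = 1.
Hence |(7s - 7)/(s + 4) + 21/2| < 35|s + 2|/(2·1) = (35/2)|s + 2|, which is < ε once |s + 2| < (2/35)ε.
Take δ = min(1, (2/35)ε). Then 0 < |s + 2| < δ forces both bounds, so |(7s - 7)/(s + 4) + 21/2| < ε.

δ = min(1, (2/35)ε)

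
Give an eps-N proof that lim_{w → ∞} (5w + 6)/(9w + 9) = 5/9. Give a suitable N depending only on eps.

Suppose eps > 0. We seek N > 0 such that w > N implies |(5w + 6)/(9w + 9) − (5/9)| < eps.
(5w + 6)/(9w + 9) − (5/9) = (9(5w + 6) − 5(9w + 9)) / (9(9w + 9)) = 9/(9(9w + 9)).
For w > 0 we have 9w + 9 > 9w, so |(5w + 6)/(9w + 9) − (5/9)| = 9/(9(9w + 9)) < 9/(9·9w) = (1/9)/w.
Thus |(5w + 6)/(9w + 9) − (5/9)| < eps whenever w > (1/9)/eps.
Take N = (1/9)/eps. If w > N then |(5w + 6)/(9w + 9) − (5/9)| < (1/9)/w < eps.

N = (1/9)/eps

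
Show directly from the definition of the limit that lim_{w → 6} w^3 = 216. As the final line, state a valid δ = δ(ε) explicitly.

δ = min(1, ε/127)

Suppose ε > 0. We seek δ > 0 with 0 < |w − 6| < δ ⇒ |w^3 − 216| < ε.
Factor: w^3 − 216 = (w − 6)(w^2 + 6w + 36), so |w^3 − 216| = |w − 6|·|w^2 + 6w + 36|.
Restrict δ ≤ 1. Then |w − 6| < 1 gives |w| < 7, so by the triangle inequality |w^2 + 6w + 36| ≤ 7^2 + 6·7 + 36 = 127.
Hence |w^3 − 216| ≤ 127|w − 6|, which is < ε once |w − 6| < ε/127.
Take δ = min(1, ε/127). If 0 < |w − 6| < δ then both bounds hold and |w^3 − 216| ≤ 127|w − 6| < 127·(ε/127) = ε.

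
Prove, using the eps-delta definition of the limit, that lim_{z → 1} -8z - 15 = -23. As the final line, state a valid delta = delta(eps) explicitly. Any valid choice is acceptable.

delta = eps/8

Suppose eps > 0. We need delta > 0 so that 0 < |z − 1| < delta implies |(-8z - 15) + 23| < eps.
Since (-8z - 15) + 23 = -8(z − 1), we have |(-8z - 15) + 23| = 8|z − 1|.
So 8|z − 1| < eps exactly when |z − 1| < eps/8.
Choosing delta = eps/8 gives |(-8z - 15) + 23| = 8|z − 1| < eps whenever |z − 1| < delta.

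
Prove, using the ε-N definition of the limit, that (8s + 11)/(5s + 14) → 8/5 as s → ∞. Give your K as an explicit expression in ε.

Let ε > 0 be given. We seek K > 0 such that s > K implies |(8s + 11)/(5s + 14) − (8/5)| < ε.
(8s + 11)/(5s + 14) − (8/5) = (5(8s + 11) − 8(5s + 14)) / (5(5s + 14)) = -57/(5(5s + 14)).
For s > 0 we have 5s + 14 > 5s, so |(8s + 11)/(5s + 14) − (8/5)| = 57/(5(5s + 14)) < 57/(5·5s) = (57/25)/s.
Thus |(8s + 11)/(5s + 14) − (8/5)| < ε whenever s > (57/25)/ε.
Take K = (57/25)/ε. If s > K then |(8s + 11)/(5s + 14) − (8/5)| < (57/25)/s < ε.

K = (57/25)/ε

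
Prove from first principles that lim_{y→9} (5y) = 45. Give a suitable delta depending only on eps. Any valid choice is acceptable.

Let eps > 0. We need delta > 0 so that 0 < |y − 9| < delta implies |(5y) − 45| < eps.
|(5y) − 45| = |5y - 45| = 5|y − 9|.
Thus it suffices that |y − 9| < eps/5.
Choosing delta = eps/5 gives |(5y) − 45| = 5|y − 9| < eps whenever |y − 9| < delta.

delta = eps/5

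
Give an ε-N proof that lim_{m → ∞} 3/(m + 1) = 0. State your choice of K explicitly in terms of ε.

K = 3/ε

Let ε > 0. For m ≥ 1, |3/(m + 1) − 0| = 3/(m + 1) ≤ 3/m.
We need 3/m < ε, i.e. m > 3/ε.
Take K = 3/ε. If m > K then |3/(m + 1)| ≤ 3/m < ε.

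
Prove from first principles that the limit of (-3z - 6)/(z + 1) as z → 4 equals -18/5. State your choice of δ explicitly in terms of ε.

Suppose ε > 0. We want δ > 0 with 0 < |z − 4| < δ ⇒ |(-3z - 6)/(z + 1) + 18/5| < ε.
Combining over a common denominator, (-3z - 6)/(z + 1) + 18/5 = [(-3z - 6)·5 − (-18)·(z + 1)] / [5·(z + 1)] = 3(z − 4) / (5(z + 1)).
So |(-3z - 6)/(z + 1) + 18/5| = 3|z − 4| / (5·|z + 1|).
Require δ ≤ 5/2, so |z + 1| ≥ |5| − |z − 4| > 5 − 5/2 = 5/2.
Hence |(-3z - 6)/(z + 1) + 18/5| < 3|z − 4|/(5·(5/2)) = (6/25)|z − 4|, which is < ε once |z − 4| < (25/6)ε.
Take δ = min(5/2, (25/6)ε). Then 0 < |z − 4| < δ forces both bounds, so |(-3z - 6)/(z + 1) + 18/5| < ε.

δ = min(5/2, (25/6)ε)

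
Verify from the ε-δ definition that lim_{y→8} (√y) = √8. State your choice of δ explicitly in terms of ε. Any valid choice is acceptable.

Suppose ε > 0. We want δ > 0 such that 0 < |y − 8| < δ implies |√y − √8| < ε.
Multiplying by the conjugate, |√y − √8| = |y − 8|/(√y + √8).
Restrict δ ≤ 8 so that |y − 8| < 8 forces y > 0, and then √y + √8 > √8.
Hence |√y − √8| < |y − 8|/√8, which is < ε once |y − 8| < √8·ε.
Take δ = min(8, √8·ε). If 0 < |y − 8| < δ then y > 0 and |√y − √8| < |y − 8|/√8 < ε.

δ = min(8, √8·ε)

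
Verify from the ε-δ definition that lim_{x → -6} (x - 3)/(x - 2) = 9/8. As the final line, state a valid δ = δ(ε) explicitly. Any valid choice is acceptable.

Let ε > 0 be given. We want δ > 0 with 0 < |x + 6| < δ ⇒ |(x - 3)/(x - 2) − (9/8)| < ε.
Combining over a common denominator, (x - 3)/(x - 2) − (9/8) = [(x - 3)·(-8) − (-9)·(x - 2)] / [(-8)·(x - 2)] = 1(x + 6) / ((-8)(x - 2)).
So |(x - 3)/(x - 2) − (9/8)| = |x + 6| / (8·|x − 2|).
Restrict δ ≤ 4. Then |x + 6| < 4 gives |x − 2| = |(x + 6) + (-8)| ≥ 8 − 4 = 4.
Hence |(x - 3)/(x - 2) − (9/8)| < |x + 6|/(8·4) = (1/32)|x + 6|, which is < ε once |x + 6| < 32ε.
Take δ = min(4, 32ε). Then 0 < |x + 6| < δ forces both bounds, so |(x - 3)/(x - 2) − (9/8)| < ε.

δ = min(4, 32ε)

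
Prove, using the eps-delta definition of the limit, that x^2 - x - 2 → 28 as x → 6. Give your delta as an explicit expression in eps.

delta = min(1, eps/12)

Fix eps > 0. We want delta > 0 such that 0 < |x − 6| < delta implies |(x^2 - x - 2) − 28| < eps.
(x^2 - x - 2) − 28 = x^2 - x - 30 = (x − 6)(x + 5).
So |(x^2 - x - 2) − 28| = |x − 6|·|x + 5|.
Assume first that |x − 6| < 1, so |x| < 7. Then |x + 5| ≤ 7 + 5 = 12.
Hence |(x^2 - x - 2) − 28| ≤ 12|x − 6| < eps provided |x − 6| < eps/12.
Choosing delta = min(1, eps/12) ensures both conditions, hence |(x^2 - x - 2) − 28| < eps.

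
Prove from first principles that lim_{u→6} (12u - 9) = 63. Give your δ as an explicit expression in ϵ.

Let ϵ > 0 be given. We need δ > 0 so that 0 < |u − 6| < δ implies |(12u - 9) − 63| < ϵ.
Since (12u - 9) − 63 = 12(u − 6), we have |(12u - 9) − 63| = 12|u − 6|.
Thus it suffices that |u − 6| < ϵ/12.
Choosing δ = ϵ/12 gives |(12u - 9) − 63| = 12|u − 6| < ϵ whenever |u − 6| < δ.

δ = ϵ/12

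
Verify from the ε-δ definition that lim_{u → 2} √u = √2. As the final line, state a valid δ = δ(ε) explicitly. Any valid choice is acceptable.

δ = min(2, √2·ε)

Let ε > 0 be given. We want δ > 0 such that 0 < |u − 2| < δ implies |√u − √2| < ε.
Multiplying by the conjugate, |√u − √2| = |u − 2|/(√u + √2).
Restrict δ ≤ 2 so that |u − 2| < 2 forces u > 0, and then √u + √2 > √2.
Hence |√u − √2| < |u − 2|/√2, which is < ε once |u − 2| < √2·ε.
Take δ = min(2, √2·ε). If 0 < |u − 2| < δ then u > 0 and |√u − √2| < |u − 2|/√2 < ε.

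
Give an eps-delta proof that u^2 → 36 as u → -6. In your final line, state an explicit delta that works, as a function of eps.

Suppose eps > 0. We seek delta > 0 with 0 < |u + 6| < delta ⇒ |u^2 − 36| < eps.
Factor: u^2 − 36 = (u + 6)(u - 6), so |u^2 − 36| = |u + 6|·|u - 6|.
Impose delta ≤ 1 so that |u| < 7; then |u - 6| ≤ 13.
Hence |u^2 − 36| ≤ 13|u + 6|, which is < eps once |u + 6| < eps/13.
Take delta = min(1, eps/13). If 0 < |u + 6| < delta then both bounds hold and |u^2 − 36| ≤ 13|u + 6| < 13·(eps/13) = eps.

delta = min(1, eps/13)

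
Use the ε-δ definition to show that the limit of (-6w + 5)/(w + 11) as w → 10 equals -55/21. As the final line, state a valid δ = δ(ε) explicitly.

δ = min(21/2, (441/142)ε)

Fix ε > 0. We want δ > 0 with 0 < |w − 10| < δ ⇒ |(-6w + 5)/(w + 11) + 55/21| < ε.
Combining over a common denominator, (-6w + 5)/(w + 11) + 55/21 = [(-6w + 5)·21 − (-55)·(w + 11)] / [21·(w + 11)] = -71(w − 10) / (21(w + 11)).
So |(-6w + 5)/(w + 11) + 55/21| = 71|w − 10| / (21·|w + 11|).
Require δ ≤ 21/2, so |w + 11| ≥ |21| − |w − 10| > 21 − 21/2 = 21/2.
Hence |(-6w + 5)/(w + 11) + 55/21| < 71|w − 10|/(21·(21/2)) = (142/441)|w − 10|, which is < ε once |w − 10| < (441/142)ε.
Take δ = min(21/2, (441/142)ε). Then 0 < |w − 10| < δ forces both bounds, so |(-6w + 5)/(w + 11) + 55/21| < ε.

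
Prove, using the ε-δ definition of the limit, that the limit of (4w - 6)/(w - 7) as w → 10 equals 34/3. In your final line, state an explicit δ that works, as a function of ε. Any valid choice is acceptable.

Let ε > 0 be given. We want δ > 0 with 0 < |w − 10| < δ ⇒ |(4w - 6)/(w - 7) − (34/3)| < ε.
Combining over a common denominator, (4w - 6)/(w - 7) − (34/3) = [(4w - 6)·3 − 34·(w - 7)] / [3·(w - 7)] = -22(w − 10) / (3(w - 7)).
So |(4w - 6)/(w - 7) − (34/3)| = 22|w − 10| / (3·|w − 7|).
Restrict δ ≤ 3/2. Then |w − 10| < 3/2 gives |w − 7| = |(w − 10) + 3| ≥ 3 − 3/2 = 3/2.
Hence |(4w - 6)/(w - 7) − (34/3)| < 22|w − 10|/(3·(3/2)) = (44/9)|w − 10|, which is < ε once |w − 10| < (9/44)ε.
Take δ = min(3/2, (9/44)ε). Then 0 < |w − 10| < δ forces both bounds, so |(4w - 6)/(w - 7) − (34/3)| < ε.

δ = min(3/2, (9/44)ε)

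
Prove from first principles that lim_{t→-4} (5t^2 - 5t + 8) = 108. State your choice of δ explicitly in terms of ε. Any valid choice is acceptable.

δ = min(1, ε/50)

Let ε > 0 be given. We want δ > 0 such that 0 < |t + 4| < δ implies |(5t^2 - 5t + 8) − 108| < ε.
(5t^2 - 5t + 8) − 108 = 5t^2 - 5t - 100 = (t + 4)(5t - 25).
So |(5t^2 - 5t + 8) − 108| = |t + 4|·|5t - 25|.
Assume first that |t + 4| < 1, so |t| < 5. Then |5t - 25| ≤ 5·5 + 25 = 50.
Hence |(5t^2 - 5t + 8) − 108| ≤ 50|t + 4| < ε provided |t + 4| < ε/50.
Take δ = min(1, ε/50). Then 0 < |t + 4| < δ gives both |t + 4| < 1 and |t + 4| < ε/50, so |(5t^2 - 5t + 8) − 108| < ε.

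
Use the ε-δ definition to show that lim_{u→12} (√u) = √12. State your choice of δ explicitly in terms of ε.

δ = min(12, √12·ε)

Fix ε > 0. We want δ > 0 such that 0 < |u − 12| < δ implies |√u − √12| < ε.
Rationalise: √u − √12 = (u − 12)/(√u + √12), so |√u − √12| = |u − 12|/(√u + √12).
Restrict δ ≤ 12 so that |u − 12| < 12 forces u > 0, and then √u + √12 > √12.
Hence |√u − √12| < |u − 12|/√12, which is < ε once |u − 12| < √12·ε.
Take δ = min(12, √12·ε). If 0 < |u − 12| < δ then u > 0 and |√u − √12| < |u − 12|/√12 < ε.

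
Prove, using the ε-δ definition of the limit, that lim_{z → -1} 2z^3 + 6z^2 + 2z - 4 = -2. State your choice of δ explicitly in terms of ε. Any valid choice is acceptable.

δ = min(1, ε/18)

Fix ε > 0. We want δ > 0 such that 0 < |z + 1| < δ implies |(2z^3 + 6z^2 + 2z - 4) + 2| < ε.
(2z^3 + 6z^2 + 2z - 4) + 2 = 2z^3 + 6z^2 + 2z - 2 = (z + 1)(2z^2 + 4z - 2).
So |(2z^3 + 6z^2 + 2z - 4) + 2| = |z + 1|·|2z^2 + 4z - 2|.
Assume first that |z + 1| < 1, so |z| < 2. Then |2z^2 + 4z - 2| ≤ 2·2^2 + 4·2 + 2 = 18.
Hence |(2z^3 + 6z^2 + 2z - 4) + 2| ≤ 18|z + 1| < ε provided |z + 1| < ε/18.
Choosing δ = min(1, ε/18) ensures both conditions, hence |(2z^3 + 6z^2 + 2z - 4) + 2| < ε.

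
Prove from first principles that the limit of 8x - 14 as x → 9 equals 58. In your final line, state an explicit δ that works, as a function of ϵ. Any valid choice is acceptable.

Suppose ϵ > 0. We need δ > 0 so that 0 < |x − 9| < δ implies |(8x - 14) − 58| < ϵ.
Since (8x - 14) − 58 = 8(x − 9), we have |(8x - 14) − 58| = 8|x − 9|.
Thus it suffices that |x − 9| < ϵ/8.
Choosing δ = ϵ/8 gives |(8x - 14) − 58| = 8|x − 9| < ϵ whenever |x − 9| < δ.

δ = ϵ/8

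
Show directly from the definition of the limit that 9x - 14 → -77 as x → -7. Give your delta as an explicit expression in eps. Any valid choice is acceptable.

delta = eps/9

Fix eps > 0. We need delta > 0 so that 0 < |x + 7| < delta implies |(9x - 14) + 77| < eps.
Since (9x - 14) + 77 = 9(x + 7), we have |(9x - 14) + 77| = 9|x + 7|.
So 9|x + 7| < eps exactly when |x + 7| < eps/9.
Take delta = eps/9. If 0 < |x + 7| < delta then |(9x - 14) + 77| = 9|x + 7| < 9·(eps/9) = eps.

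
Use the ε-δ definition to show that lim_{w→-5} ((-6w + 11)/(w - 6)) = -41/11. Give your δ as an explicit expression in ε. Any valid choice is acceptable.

δ = min(11/2, (121/50)ε)

Let ε > 0 be given. We want δ > 0 with 0 < |w + 5| < δ ⇒ |(-6w + 11)/(w - 6) + 41/11| < ε.
Combining over a common denominator, (-6w + 11)/(w - 6) + 41/11 = [(-6w + 11)·(-11) − 41·(w - 6)] / [(-11)·(w - 6)] = 25(w + 5) / ((-11)(w - 6)).
So |(-6w + 11)/(w - 6) + 41/11| = 25|w + 5| / (11·|w − 6|).
Require δ ≤ 11/2, so |w − 6| ≥ |-11| − |w + 5| > 11 − 11/2 = 11/2.
Hence |(-6w + 11)/(w - 6) + 41/11| < 25|w + 5|/(11·(11/2)) = (50/121)|w + 5|, which is < ε once |w + 5| < (121/50)ε.
Take δ = min(11/2, (121/50)ε). Then 0 < |w + 5| < δ forces both bounds, so |(-6w + 11)/(w - 6) + 41/11| < ε.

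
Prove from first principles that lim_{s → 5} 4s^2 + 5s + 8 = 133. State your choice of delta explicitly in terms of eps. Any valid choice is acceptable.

Suppose eps > 0. We want delta > 0 such that 0 < |s − 5| < delta implies |(4s^2 + 5s + 8) − 133| < eps.
(4s^2 + 5s + 8) − 133 = 4s^2 + 5s - 125 = (s − 5)(4s + 25).
So |(4s^2 + 5s + 8) − 133| = |s − 5|·|4s + 25|.
Require delta ≤ 1. Then |s − 5| < 1 gives |s| < 6, and by the triangle inequality |4s + 25| ≤ 4·6 + 25 = 49.
Hence |(4s^2 + 5s + 8) − 133| ≤ 49|s − 5| < eps provided |s − 5| < eps/49.
Choosing delta = min(1, eps/49) ensures both conditions, hence |(4s^2 + 5s + 8) − 133| < eps.

delta = min(1, eps/49)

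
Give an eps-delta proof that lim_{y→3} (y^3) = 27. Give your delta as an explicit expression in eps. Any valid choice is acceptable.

delta = min(2, eps/49)

Suppose eps > 0. We seek delta > 0 with 0 < |y − 3| < delta ⇒ |y^3 − 27| < eps.
Factor: y^3 − 27 = (y − 3)(y^2 + 3y + 9), so |y^3 − 27| = |y − 3|·|y^2 + 3y + 9|.
Restrict delta ≤ 2. Then |y − 3| < 2 gives |y| < 5, so by the triangle inequality |y^2 + 3y + 9| ≤ 5^2 + 3·5 + 9 = 49.
Hence |y^3 − 27| ≤ 49|y − 3|, which is < eps once |y − 3| < eps/49.
Take delta = min(2, eps/49). If 0 < |y − 3| < delta then both bounds hold and |y^3 − 27| ≤ 49|y − 3| < 49·(eps/49) = eps.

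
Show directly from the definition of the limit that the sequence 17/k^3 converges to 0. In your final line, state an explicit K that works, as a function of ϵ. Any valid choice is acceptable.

Fix ϵ > 0. For k ≥ 1, |17/k^3 − 0| = 17/k^3.
17/k^3 < ϵ ⇔ k^3 > 17/ϵ ⇔ k > (17/ϵ)^{1/3}.
Take K = (17/ϵ)^{1/3}. Then k > K implies 17/k^3 < ϵ.

K = (17/ϵ)^{1/3}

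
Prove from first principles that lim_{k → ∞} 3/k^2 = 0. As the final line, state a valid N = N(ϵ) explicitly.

Let ϵ > 0. For k ≥ 1, |3/k^2 − 0| = 3/k^2.
3/k^2 < ϵ ⇔ k^2 > 3/ϵ ⇔ k > (3/ϵ)^{1/2}.
Take N = (3/ϵ)^{1/2}. Then k > N implies 3/k^2 < ϵ.

N = (3/ϵ)^{1/2}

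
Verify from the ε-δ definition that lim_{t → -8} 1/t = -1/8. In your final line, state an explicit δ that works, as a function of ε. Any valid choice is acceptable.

δ = min(4, 32ε)

Let ε > 0. We seek δ > 0 such that 0 < |t + 8| < δ implies |1/t + 1/8| < ε.
|1/t + 1/8| = |-8 − t|/(8·|t|) = |t + 8|/(8|t|).
Require δ ≤ 4 so that |t| > 8 − 4 = 4, hence 8|t| > 32.
Then |1/t + 1/8| < |t + 8|/32, which is < ε when |t + 8| < 32ε.
Take δ = min(4, 32ε). Then 0 < |t + 8| < δ gives both |t + 8| < 4 and |t + 8| < 32ε, so |1/t + 1/8| < ε.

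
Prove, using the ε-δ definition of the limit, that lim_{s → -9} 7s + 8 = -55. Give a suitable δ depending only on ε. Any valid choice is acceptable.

δ = ε/7

Fix ε > 0. We need δ > 0 so that 0 < |s + 9| < δ implies |(7s + 8) + 55| < ε.
Since (7s + 8) + 55 = 7(s + 9), we have |(7s + 8) + 55| = 7|s + 9|.
Thus it suffices that |s + 9| < ε/7.
Choosing δ = ε/7 gives |(7s + 8) + 55| = 7|s + 9| < ε whenever |s + 9| < δ.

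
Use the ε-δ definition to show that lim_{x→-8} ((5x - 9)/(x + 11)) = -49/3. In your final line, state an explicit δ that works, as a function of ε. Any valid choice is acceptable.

δ = min(3/2, (9/128)ε)

Fix ε > 0. We want δ > 0 with 0 < |x + 8| < δ ⇒ |(5x - 9)/(x + 11) + 49/3| < ε.
Combining over a common denominator, (5x - 9)/(x + 11) + 49/3 = [(5x - 9)·3 − (-49)·(x + 11)] / [3·(x + 11)] = 64(x + 8) / (3(x + 11)).
So |(5x - 9)/(x + 11) + 49/3| = 64|x + 8| / (3·|x + 11|).
Restrict δ ≤ 3/2. Then |x + 8| < 3/2 gives |x + 11| = |(x + 8) + 3| ≥ 3 − 3/2 = 3/2.
Hence |(5x - 9)/(x + 11) + 49/3| < 64|x + 8|/(3·(3/2)) = (128/9)|x + 8|, which is < ε once |x + 8| < (9/128)ε.
Take δ = min(3/2, (9/128)ε). Then 0 < |x + 8| < δ forces both bounds, so |(5x - 9)/(x + 11) + 49/3| < ε.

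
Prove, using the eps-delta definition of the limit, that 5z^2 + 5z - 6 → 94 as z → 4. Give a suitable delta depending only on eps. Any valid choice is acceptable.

Let eps > 0. We want delta > 0 such that 0 < |z − 4| < delta implies |(5z^2 + 5z - 6) − 94| < eps.
(5z^2 + 5z - 6) − 94 = 5z^2 + 5z - 100 = (z − 4)(5z + 25).
So |(5z^2 + 5z - 6) − 94| = |z − 4|·|5z + 25|.
Assume first that |z − 4| < 1, so |z| < 5. Then |5z + 25| ≤ 5·5 + 25 = 50.
Hence |(5z^2 + 5z - 6) − 94| ≤ 50|z − 4| < eps provided |z − 4| < eps/50.
Take delta = min(1, eps/50). Then 0 < |z − 4| < delta gives both |z − 4| < 1 and |z − 4| < eps/50, so |(5z^2 + 5z - 6) − 94| < eps.

delta = min(1, eps/50)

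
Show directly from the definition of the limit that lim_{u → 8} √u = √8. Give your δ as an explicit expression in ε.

Let ε > 0. We want δ > 0 such that 0 < |u − 8| < δ implies |√u − √8| < ε.
Rationalise: √u − √8 = (u − 8)/(√u + √8), so |√u − √8| = |u − 8|/(√u + √8).
Restrict δ ≤ 8 so that |u − 8| < 8 forces u > 0, and then √u + √8 > √8.
Hence |√u − √8| < |u − 8|/√8, which is < ε once |u − 8| < √8·ε.
Take δ = min(8, √8·ε). If 0 < |u − 8| < δ then u > 0 and |√u − √8| < |u − 8|/√8 < ε.

δ = min(8, √8·ε)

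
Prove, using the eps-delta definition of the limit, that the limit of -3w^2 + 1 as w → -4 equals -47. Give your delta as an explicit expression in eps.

Suppose eps > 0. We want delta > 0 such that 0 < |w + 4| < delta implies |(-3w^2 + 1) + 47| < eps.
(-3w^2 + 1) + 47 = -3w^2 + 48 = (w + 4)(-3w + 12).
So |(-3w^2 + 1) + 47| = |w + 4|·|-3w + 12|.
Require delta ≤ 1. Then |w + 4| < 1 gives |w| < 5, and by the triangle inequality |-3w + 12| ≤ 3·5 + 12 = 27.
Hence |(-3w^2 + 1) + 47| ≤ 27|w + 4| < eps provided |w + 4| < eps/27.
Take delta = min(1, eps/27). Then 0 < |w + 4| < delta gives both |w + 4| < 1 and |w + 4| < eps/27, so |(-3w^2 + 1) + 47| < eps.

delta = min(1, eps/27)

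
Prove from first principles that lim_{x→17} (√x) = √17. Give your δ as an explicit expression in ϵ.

Fix ϵ > 0. We want δ > 0 such that 0 < |x − 17| < δ implies |√x − √17| < ϵ.
Multiplying by the conjugate, |√x − √17| = |x − 17|/(√x + √17).
Restrict δ ≤ 17 so that |x − 17| < 17 forces x > 0, and then √x + √17 > √17.
Hence |√x − √17| < |x − 17|/√17, which is < ϵ once |x − 17| < √17·ϵ.
Take δ = min(17, √17·ϵ). If 0 < |x − 17| < δ then x > 0 and |√x − √17| < |x − 17|/√17 < ϵ.

δ = min(17, √17·ϵ)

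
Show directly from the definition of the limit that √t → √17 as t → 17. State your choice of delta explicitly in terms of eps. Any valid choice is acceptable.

delta = min(17, √17·eps)

Fix eps > 0. We want delta > 0 such that 0 < |t − 17| < delta implies |√t − √17| < eps.
Rationalise: √t − √17 = (t − 17)/(√t + √17), so |√t − √17| = |t − 17|/(√t + √17).
Restrict delta ≤ 17 so that |t − 17| < 17 forces t > 0, and then √t + √17 > √17.
Hence |√t − √17| < |t − 17|/√17, which is < eps once |t − 17| < √17·eps.
Take delta = min(17, √17·eps). If 0 < |t − 17| < delta then t > 0 and |√t − √17| < |t − 17|/√17 < eps.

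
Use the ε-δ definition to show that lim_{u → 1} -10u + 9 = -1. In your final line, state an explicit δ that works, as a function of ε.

δ = ε/10

Suppose ε > 0. We need δ > 0 so that 0 < |u − 1| < δ implies |(-10u + 9) + 1| < ε.
Since (-10u + 9) + 1 = -10(u − 1), we have |(-10u + 9) + 1| = 10|u − 1|.
So 10|u − 1| < ε exactly when |u − 1| < ε/10.
Take δ = ε/10. If 0 < |u − 1| < δ then |(-10u + 9) + 1| = 10|u − 1| < 10·(ε/10) = ε.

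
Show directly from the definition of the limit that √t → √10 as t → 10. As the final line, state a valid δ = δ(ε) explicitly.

Suppose ε > 0. We want δ > 0 such that 0 < |t − 10| < δ implies |√t − √10| < ε.
Rationalise: √t − √10 = (t − 10)/(√t + √10), so |√t − √10| = |t − 10|/(√t + √10).
Restrict δ ≤ 10 so that |t − 10| < 10 forces t > 0, and then √t + √10 > √10.
Hence |√t − √10| < |t − 10|/√10, which is < ε once |t − 10| < √10·ε.
Take δ = min(10, √10·ε). If 0 < |t − 10| < δ then t > 0 and |√t − √10| < |t − 10|/√10 < ε.

δ = min(10, √10·ε)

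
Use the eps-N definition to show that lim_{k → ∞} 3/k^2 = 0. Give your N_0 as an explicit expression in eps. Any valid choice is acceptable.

N_0 = (3/eps)^{1/2}

Let eps > 0 be given. For k ≥ 1, |3/k^2 − 0| = 3/k^2.
3/k^2 < eps ⇔ k^2 > 3/eps ⇔ k > (3/eps)^{1/2}.
Take N_0 = (3/eps)^{1/2}. Then k > N_0 implies 3/k^2 < eps.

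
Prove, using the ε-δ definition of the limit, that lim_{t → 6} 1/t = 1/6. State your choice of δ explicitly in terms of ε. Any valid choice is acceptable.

Let ε > 0 be given. We seek δ > 0 such that 0 < |t − 6| < δ implies |1/t − (1/6)| < ε.
|1/t − (1/6)| = |6 − t|/(6·|t|) = |t − 6|/(6|t|).
Require δ ≤ 3 so that |t| > 6 − 3 = 3, hence 6|t| > 18.
Then |1/t − (1/6)| < |t − 6|/18, which is < ε when |t − 6| < 18ε.
Take δ = min(3, 18ε). Then 0 < |t − 6| < δ gives both |t − 6| < 3 and |t − 6| < 18ε, so |1/t − (1/6)| < ε.

δ = min(3, 18ε)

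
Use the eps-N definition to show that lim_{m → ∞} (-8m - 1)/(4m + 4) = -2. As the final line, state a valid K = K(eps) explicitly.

K = (7/4)/eps

Suppose eps > 0. For m ≥ 1, |(-8m - 1)/(4m + 4) + 2| = |28|/(4(4m + 4)) = 28/(4(4m + 4)).
Since 4m + 4 ≥ 4m for m ≥ 1, this is ≤ 28/(4·4m) = (7/4)/m.
So |(-8m - 1)/(4m + 4) + 2| < eps whenever m > (7/4)/eps.
Take K = (7/4)/eps. If m > K then |(-8m - 1)/(4m + 4) + 2| ≤ (7/4)/m < eps.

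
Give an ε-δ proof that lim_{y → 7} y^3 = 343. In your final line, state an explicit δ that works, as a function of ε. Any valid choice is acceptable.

δ = min(1, ε/169)

Fix ε > 0. We seek δ > 0 with 0 < |y − 7| < δ ⇒ |y^3 − 343| < ε.
Factor: y^3 − 343 = (y − 7)(y^2 + 7y + 49), so |y^3 − 343| = |y − 7|·|y^2 + 7y + 49|.
Impose δ ≤ 1 so that |y| < 8; then |y^2 + 7y + 49| ≤ 169.
Hence |y^3 − 343| ≤ 169|y − 7|, which is < ε once |y − 7| < ε/169.
Take δ = min(1, ε/169). If 0 < |y − 7| < δ then both bounds hold and |y^3 − 343| ≤ 169|y − 7| < 169·(ε/169) = ε.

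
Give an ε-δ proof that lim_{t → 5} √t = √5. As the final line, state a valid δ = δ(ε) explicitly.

δ = min(5, √5·ε)

Let ε > 0 be given. We want δ > 0 such that 0 < |t − 5| < δ implies |√t − √5| < ε.
Rationalise: √t − √5 = (t − 5)/(√t + √5), so |√t − √5| = |t − 5|/(√t + √5).
Restrict δ ≤ 5 so that |t − 5| < 5 forces t > 0, and then √t + √5 > √5.
Hence |√t − √5| < |t − 5|/√5, which is < ε once |t − 5| < √5·ε.
Take δ = min(5, √5·ε). If 0 < |t − 5| < δ then t > 0 and |√t − √5| < |t − 5|/√5 < ε.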